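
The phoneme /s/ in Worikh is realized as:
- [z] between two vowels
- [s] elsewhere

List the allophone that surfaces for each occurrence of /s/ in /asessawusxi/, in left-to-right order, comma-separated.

Occurrence 1 (position 2): between two vowels → [z].
Occurrence 2 (position 4): no conditioning environment matches → elsewhere allophone [s].
Occurrence 3 (position 5): no conditioning environment matches → elsewhere allophone [s].
Occurrence 4 (position 9): no conditioning environment matches → elsewhere allophone [s].

[z], [s], [s], [s]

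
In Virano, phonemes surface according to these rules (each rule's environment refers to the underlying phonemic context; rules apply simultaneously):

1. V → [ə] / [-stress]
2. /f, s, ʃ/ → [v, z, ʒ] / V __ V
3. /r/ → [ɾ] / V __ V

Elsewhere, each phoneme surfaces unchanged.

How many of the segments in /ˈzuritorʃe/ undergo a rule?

Segments that undergo a rule: /r/ → [ɾ] (rule 3); /i/ → [ə] (rule 1); /o/ → [ə] (rule 1); /e/ → [ə] (rule 1).
All other segments surface unchanged.

4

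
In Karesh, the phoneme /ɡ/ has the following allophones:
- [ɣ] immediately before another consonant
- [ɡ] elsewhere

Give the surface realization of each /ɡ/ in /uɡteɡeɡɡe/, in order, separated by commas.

Occurrence 1 (position 2): immediately before another consonant → [ɣ].
Occurrence 2 (position 5): no conditioning environment matches → elsewhere allophone [ɡ].
Occurrence 3 (position 7): immediately before another consonant → [ɣ].
Occurrence 4 (position 8): no conditioning environment matches → elsewhere allophone [ɡ].

[ɣ], [ɡ], [ɣ], [ɡ]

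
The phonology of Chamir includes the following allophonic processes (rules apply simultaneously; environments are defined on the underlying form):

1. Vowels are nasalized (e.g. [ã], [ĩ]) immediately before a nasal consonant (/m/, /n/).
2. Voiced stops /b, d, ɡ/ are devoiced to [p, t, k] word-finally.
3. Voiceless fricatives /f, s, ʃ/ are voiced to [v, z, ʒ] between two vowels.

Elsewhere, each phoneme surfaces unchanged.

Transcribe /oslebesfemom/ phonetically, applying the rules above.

[oslebesfẽmõm]

/o/ — word-initial; rule 1 does not apply here → [o].
/s/ (between /o/ and /l/) fails the environment for rule 3, so it stays [s].
/e/ — between /l/ and /b/; rule 1 does not apply here → [e].
/b/ — between /e/ and /e/; rule 2 does not apply here → [b].
/e/ (between /b/ and /s/) is in the target of rule 1 but the environment (before a nasal consonant) is not met → [e].
/s/ — between /e/ and /f/; rule 3 does not apply here → [s].
/f/ (between /s/ and /e/): rule 3 targets it, but not between two vowels → unchanged [f].
/e/ — between /f/ and /m/, before a nasal consonant — surfaces as [ẽ] (rule 1).
/o/ (between /m/ and /m/): before a nasal consonant, so rule 1 applies → [õ].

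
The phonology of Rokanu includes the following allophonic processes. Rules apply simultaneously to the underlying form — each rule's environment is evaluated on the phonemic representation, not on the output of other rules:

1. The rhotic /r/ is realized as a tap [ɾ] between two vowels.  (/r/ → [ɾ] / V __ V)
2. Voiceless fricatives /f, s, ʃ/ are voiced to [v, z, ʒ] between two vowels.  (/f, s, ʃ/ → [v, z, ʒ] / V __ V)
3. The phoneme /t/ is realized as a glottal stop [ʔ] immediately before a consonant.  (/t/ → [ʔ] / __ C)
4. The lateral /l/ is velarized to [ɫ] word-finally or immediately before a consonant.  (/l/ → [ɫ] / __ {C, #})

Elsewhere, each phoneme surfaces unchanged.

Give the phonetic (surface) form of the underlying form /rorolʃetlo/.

/r/ (word-initial) is in the target of rule 1 but the environment (between two vowels) is not met → [r].
Rule 1 applies to /r/ (between /o/ and /o/: between two vowels) → [ɾ].
/l/ (between /o/ and /ʃ/) occurs word-finally or immediately before a consonant → [ɫ] by rule 4.
/ʃ/ (between /l/ and /e/) fails the environment for rule 2, so it stays [ʃ].
/t/ (between /e/ and /l/): immediately before a consonant, so rule 3 applies → [ʔ].
/l/ (between /t/ and /o/) fails the environment for rule 4, so it stays [l].

[roɾoɫʃeʔlo]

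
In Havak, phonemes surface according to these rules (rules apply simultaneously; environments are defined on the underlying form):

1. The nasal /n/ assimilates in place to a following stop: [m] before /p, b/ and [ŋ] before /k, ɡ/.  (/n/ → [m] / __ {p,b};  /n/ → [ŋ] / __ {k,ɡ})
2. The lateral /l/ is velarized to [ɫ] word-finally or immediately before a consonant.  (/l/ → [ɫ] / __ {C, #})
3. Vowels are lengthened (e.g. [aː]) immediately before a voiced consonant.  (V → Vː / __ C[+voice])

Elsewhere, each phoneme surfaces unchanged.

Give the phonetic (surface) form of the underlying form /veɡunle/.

[veːɡuːnle]

/v/ — not in any rule's target class → [v].
/e/ meets the environment for rule 3 (before a voiced consonant) → [eː].
/ɡ/ (between /e/ and /u/) is unaffected → [ɡ].
/u/ (between /ɡ/ and /n/) occurs before a voiced consonant → [uː] by rule 3.
/n/ (between /u/ and /l/): rule 1 targets it, but not before a labial or velar stop → unchanged [n].
/l/ (between /n/ and /e/) fails the environment for rule 2, so it stays [l].
/e/ (word-final) is in the target of rule 3 but the environment (before a voiced consonant) is not met → [e].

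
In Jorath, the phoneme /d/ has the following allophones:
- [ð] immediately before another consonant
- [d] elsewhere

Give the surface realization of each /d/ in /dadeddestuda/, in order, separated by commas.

Occurrence 1 (position 1): no conditioning environment matches → elsewhere allophone [d].
Occurrence 2 (position 3): no conditioning environment matches → elsewhere allophone [d].
Occurrence 3 (position 5): immediately before another consonant → [ð].
Occurrence 4 (position 6): no conditioning environment matches → elsewhere allophone [d].
Occurrence 5 (position 11): no conditioning environment matches → elsewhere allophone [d].

[d], [d], [ð], [d], [d]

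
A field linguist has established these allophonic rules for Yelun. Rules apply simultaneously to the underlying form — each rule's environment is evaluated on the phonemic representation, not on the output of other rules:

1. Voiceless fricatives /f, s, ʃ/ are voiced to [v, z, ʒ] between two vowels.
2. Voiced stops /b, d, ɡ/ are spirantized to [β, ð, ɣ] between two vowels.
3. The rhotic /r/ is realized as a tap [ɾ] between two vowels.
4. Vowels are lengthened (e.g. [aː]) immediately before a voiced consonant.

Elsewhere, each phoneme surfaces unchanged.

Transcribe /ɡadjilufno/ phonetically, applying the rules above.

/ɡ/ (word-initial): rule 2 targets it, but not between two vowels → unchanged [ɡ].
/a/ (between /ɡ/ and /d/): before a voiced consonant, so rule 4 applies → [aː].
/d/ (between /a/ and /j/) fails the environment for rule 2, so it stays [d].
/j/ — not in any rule's target class → [j].
/i/ — between /j/ and /l/, before a voiced consonant — surfaces as [iː] (rule 4).
/l/ — not in any rule's target class → [l].
/u/ (between /l/ and /f/) fails the environment for rule 4, so it stays [u].
/f/ (between /u/ and /n/): rule 1 targets it, but not between two vowels → unchanged [f].
/n/ — not in any rule's target class → [n].
/o/ — word-final; rule 4 does not apply here → [o].

[ɡaːdjiːlufno]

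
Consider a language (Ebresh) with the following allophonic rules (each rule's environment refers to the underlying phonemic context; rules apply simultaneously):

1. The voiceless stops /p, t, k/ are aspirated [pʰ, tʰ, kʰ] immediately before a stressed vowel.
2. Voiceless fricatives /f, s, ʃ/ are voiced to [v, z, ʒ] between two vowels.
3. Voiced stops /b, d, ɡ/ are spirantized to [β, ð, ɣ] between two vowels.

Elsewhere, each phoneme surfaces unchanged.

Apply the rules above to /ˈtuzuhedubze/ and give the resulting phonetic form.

/t/ meets the environment for rule 1 (immediately before a stressed vowel) → [tʰ].
/u/ (between /t/ and /z/): no rule targets it → [u].
/z/ stays [z].
/u/ — not in any rule's target class → [u].
/h/ (between /u/ and /e/) is unaffected → [h].
/e/ — not in any rule's target class → [e].
/d/ (between /e/ and /u/): between two vowels, so rule 3 applies → [ð].
/u/ — not in any rule's target class → [u].
/b/ (between /u/ and /z/) is in the target of rule 3 but the environment (between two vowels) is not met → [b].
/z/ — not in any rule's target class → [z].
/e/ (word-final): no rule targets it → [e].

[ˈtʰuzuheðubze]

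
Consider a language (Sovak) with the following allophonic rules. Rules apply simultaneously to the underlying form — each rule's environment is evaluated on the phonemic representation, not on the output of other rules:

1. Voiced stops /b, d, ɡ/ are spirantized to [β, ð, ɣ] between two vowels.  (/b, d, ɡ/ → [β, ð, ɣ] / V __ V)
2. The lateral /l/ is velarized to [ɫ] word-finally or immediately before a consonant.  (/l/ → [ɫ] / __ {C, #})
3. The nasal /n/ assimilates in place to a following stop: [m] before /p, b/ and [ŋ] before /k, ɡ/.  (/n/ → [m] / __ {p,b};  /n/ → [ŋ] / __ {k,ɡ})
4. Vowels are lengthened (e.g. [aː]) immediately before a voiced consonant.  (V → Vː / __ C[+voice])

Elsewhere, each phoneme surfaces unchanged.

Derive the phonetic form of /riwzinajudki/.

[riːwziːnaːjuːdki]

/r/ (word-initial): no rule targets it → [r].
/i/ (between /r/ and /w/) occurs before a voiced consonant → [iː] by rule 4.
/w/ (between /i/ and /z/): no rule targets it → [w].
/z/ stays [z].
/i/ (between /z/ and /n/) occurs before a voiced consonant → [iː] by rule 4.
/n/ (between /i/ and /a/) is in the target of rule 3 but the environment (before a labial or velar stop) is not met → [n].
Rule 4 applies to /a/ (between /n/ and /j/: before a voiced consonant) → [aː].
/j/ — not in any rule's target class → [j].
/u/ — between /j/ and /d/, before a voiced consonant — surfaces as [uː] (rule 4).
/d/ — between /u/ and /k/; rule 1 does not apply here → [d].
/k/ stays [k].
/i/ — word-final; rule 4 does not apply here → [i].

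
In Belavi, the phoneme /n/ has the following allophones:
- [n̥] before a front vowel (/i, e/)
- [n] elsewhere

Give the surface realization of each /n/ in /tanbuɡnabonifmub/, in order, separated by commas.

Occurrence 1 (position 3): no conditioning environment matches → elsewhere allophone [n].
Occurrence 2 (position 7): no conditioning environment matches → elsewhere allophone [n].
Occurrence 3 (position 11): before a front vowel (/i, e/) → [n̥].

[n], [n], [n̥]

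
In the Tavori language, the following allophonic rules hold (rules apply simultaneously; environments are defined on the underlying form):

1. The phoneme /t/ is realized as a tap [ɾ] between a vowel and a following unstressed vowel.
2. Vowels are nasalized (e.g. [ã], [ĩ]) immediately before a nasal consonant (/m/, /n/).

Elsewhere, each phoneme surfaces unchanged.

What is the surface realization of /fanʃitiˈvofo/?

/f/ (word-initial) is unaffected → [f].
Rule 2 applies to /a/ (between /f/ and /n/: before a nasal consonant) → [ã].
/n/ (between /a/ and /ʃ/) is unaffected → [n].
/ʃ/ (between /n/ and /i/): no rule targets it → [ʃ].
/i/ (between /ʃ/ and /t/) fails the environment for rule 2, so it stays [i].
Rule 1 applies to /t/ (between /i/ and /i/: between a vowel and a following unstressed vowel) → [ɾ].
/i/ (between /t/ and /v/) fails the environment for rule 2, so it stays [i].
/v/ (between /i/ and /o/): no rule targets it → [v].
/o/ (between /v/ and /f/): rule 2 targets it, but not before a nasal consonant → unchanged [o].
/f/ — not in any rule's target class → [f].
/o/ (word-final): rule 2 targets it, but not before a nasal consonant → unchanged [o].

[fãnʃiɾiˈvofo]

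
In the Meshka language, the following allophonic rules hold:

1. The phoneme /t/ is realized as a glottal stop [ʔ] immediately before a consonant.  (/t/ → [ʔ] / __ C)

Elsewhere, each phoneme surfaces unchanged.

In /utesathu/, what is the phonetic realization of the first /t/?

[t]

/t/ (between /u/ and /e/) is in the target of rule 1 but the environment (immediately before a consonant) is not met → [t].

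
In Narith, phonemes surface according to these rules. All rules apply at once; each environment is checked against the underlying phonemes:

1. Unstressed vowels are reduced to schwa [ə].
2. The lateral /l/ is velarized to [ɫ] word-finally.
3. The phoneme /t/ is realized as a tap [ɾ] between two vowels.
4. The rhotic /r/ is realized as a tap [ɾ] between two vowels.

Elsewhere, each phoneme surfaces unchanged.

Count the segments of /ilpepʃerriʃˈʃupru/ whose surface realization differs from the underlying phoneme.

5

Segments that undergo a rule: /i/ → [ə] (rule 1); /e/ → [ə] (rule 1); /e/ → [ə] (rule 1); /i/ → [ə] (rule 1); /u/ → [ə] (rule 1).
All other segments surface unchanged.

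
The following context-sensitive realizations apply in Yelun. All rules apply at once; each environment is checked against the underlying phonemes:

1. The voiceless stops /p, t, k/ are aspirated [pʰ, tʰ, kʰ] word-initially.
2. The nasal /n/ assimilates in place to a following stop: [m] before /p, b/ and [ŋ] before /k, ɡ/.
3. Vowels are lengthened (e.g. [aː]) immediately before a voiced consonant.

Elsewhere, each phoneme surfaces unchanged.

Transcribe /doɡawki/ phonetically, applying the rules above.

/d/ (word-initial) is unaffected → [d].
/o/ — between /d/ and /ɡ/, before a voiced consonant — surfaces as [oː] (rule 3).
/ɡ/ — not in any rule's target class → [ɡ].
/a/ meets the environment for rule 3 (before a voiced consonant) → [aː].
/w/ (between /a/ and /k/): no rule targets it → [w].
/k/ (between /w/ and /i/) is in the target of rule 1 but the environment (word-initially) is not met → [k].
/i/ — word-final; rule 3 does not apply here → [i].

[doːɡaːwki]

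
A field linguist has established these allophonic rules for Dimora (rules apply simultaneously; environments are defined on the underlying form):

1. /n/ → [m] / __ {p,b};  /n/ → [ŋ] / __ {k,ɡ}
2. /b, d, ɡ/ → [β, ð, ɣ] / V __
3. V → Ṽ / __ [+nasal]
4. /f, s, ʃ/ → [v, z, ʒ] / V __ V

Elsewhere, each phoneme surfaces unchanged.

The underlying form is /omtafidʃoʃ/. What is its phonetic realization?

/o/ (word-initial): before a nasal consonant, so rule 3 applies → [õ].
/m/ (between /o/ and /t/) is unaffected → [m].
/t/ (between /m/ and /a/): no rule targets it → [t].
/a/ (between /t/ and /f/) fails the environment for rule 3, so it stays [a].
/f/ (between /a/ and /i/) occurs between two vowels → [v] by rule 4.
/i/ — between /f/ and /d/; rule 3 does not apply here → [i].
/d/ (between /i/ and /ʃ/): immediately after a vowel, so rule 2 applies → [ð].
/ʃ/ — between /d/ and /o/; rule 4 does not apply here → [ʃ].
/o/ — between /ʃ/ and /ʃ/; rule 3 does not apply here → [o].
/ʃ/ (word-final): rule 4 targets it, but not between two vowels → unchanged [ʃ].

[õmtaviðʃoʃ]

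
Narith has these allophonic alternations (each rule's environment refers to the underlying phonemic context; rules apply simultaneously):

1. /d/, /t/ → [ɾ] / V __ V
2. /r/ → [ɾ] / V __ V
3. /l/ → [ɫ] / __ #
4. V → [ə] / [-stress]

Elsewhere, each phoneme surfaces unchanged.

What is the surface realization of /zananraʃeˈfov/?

[zənənrəʃəˈfov]

/z/ — not in any rule's target class → [z].
/a/ — between /z/ and /n/, in an unstressed syllable — surfaces as [ə] (rule 4).
/n/ stays [n].
/a/ (between /n/ and /n/) occurs in an unstressed syllable → [ə] by rule 4.
/n/ (between /a/ and /r/): no rule targets it → [n].
/r/ (between /n/ and /a/) is in the target of rule 2 but the environment (between two vowels) is not met → [r].
/a/ (between /r/ and /ʃ/) occurs in an unstressed syllable → [ə] by rule 4.
/ʃ/ (between /a/ and /e/): no rule targets it → [ʃ].
/e/ (between /ʃ/ and /f/): in an unstressed syllable, so rule 4 applies → [ə].
/f/ — not in any rule's target class → [f].
/o/ (between /f/ and /v/): rule 4 targets it, but not in an unstressed syllable → unchanged [o].
/v/ stays [v].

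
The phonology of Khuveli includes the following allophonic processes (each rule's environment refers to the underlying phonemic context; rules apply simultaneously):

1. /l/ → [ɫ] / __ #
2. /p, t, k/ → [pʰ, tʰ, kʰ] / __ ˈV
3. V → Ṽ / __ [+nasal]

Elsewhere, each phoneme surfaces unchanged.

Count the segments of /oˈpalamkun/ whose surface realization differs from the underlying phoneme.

Segments that undergo a rule: /p/ → [pʰ] (rule 2); /a/ → [ã] (rule 3); /u/ → [ũ] (rule 3).
All other segments surface unchanged.

3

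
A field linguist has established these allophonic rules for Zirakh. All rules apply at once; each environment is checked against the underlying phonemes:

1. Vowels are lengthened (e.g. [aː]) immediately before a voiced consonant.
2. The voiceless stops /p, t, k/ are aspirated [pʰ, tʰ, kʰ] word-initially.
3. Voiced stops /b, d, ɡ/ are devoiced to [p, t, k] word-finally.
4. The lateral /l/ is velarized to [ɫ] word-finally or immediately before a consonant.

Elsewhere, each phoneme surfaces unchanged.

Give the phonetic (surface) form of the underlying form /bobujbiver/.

[boːbuːjbiːveːr]

/b/ (word-initial): rule 3 targets it, but not word-finally → unchanged [b].
/o/ (between /b/ and /b/) occurs before a voiced consonant → [oː] by rule 1.
/b/ — between /o/ and /u/; rule 3 does not apply here → [b].
/u/ meets the environment for rule 1 (before a voiced consonant) → [uː].
/j/ stays [j].
/b/ (between /j/ and /i/) is in the target of rule 3 but the environment (word-finally) is not met → [b].
Rule 1 applies to /i/ (between /b/ and /v/: before a voiced consonant) → [iː].
/v/ (between /i/ and /e/): no rule targets it → [v].
/e/ (between /v/ and /r/) occurs before a voiced consonant → [eː] by rule 1.
/r/ stays [r].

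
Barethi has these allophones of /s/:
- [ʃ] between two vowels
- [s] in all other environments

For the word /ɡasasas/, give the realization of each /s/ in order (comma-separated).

Occurrence 1 (position 3): between two vowels → [ʃ].
Occurrence 2 (position 5): between two vowels → [ʃ].
Occurrence 3 (position 7): no conditioning environment matches → elsewhere allophone [s].

[ʃ], [ʃ], [s]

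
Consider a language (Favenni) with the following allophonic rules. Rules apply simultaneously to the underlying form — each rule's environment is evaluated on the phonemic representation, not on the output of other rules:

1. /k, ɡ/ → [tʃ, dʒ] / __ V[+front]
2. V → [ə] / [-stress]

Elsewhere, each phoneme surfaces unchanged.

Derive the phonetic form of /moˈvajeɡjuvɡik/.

[məˈvajəɡjəvdʒək]

/m/ (word-initial): no rule targets it → [m].
/o/ (between /m/ and /v/) occurs in an unstressed syllable → [ə] by rule 2.
/v/ (between /o/ and /a/) is unaffected → [v].
/a/ — between /v/ and /j/; rule 2 does not apply here → [a].
/j/ (between /a/ and /e/): no rule targets it → [j].
/e/ meets the environment for rule 2 (in an unstressed syllable) → [ə].
/ɡ/ — between /e/ and /j/; rule 1 does not apply here → [ɡ].
/j/ (between /ɡ/ and /u/): no rule targets it → [j].
/u/ meets the environment for rule 2 (in an unstressed syllable) → [ə].
/v/ — not in any rule's target class → [v].
/ɡ/ — between /v/ and /i/, before a front vowel — surfaces as [dʒ] (rule 1).
/i/ (between /ɡ/ and /k/) occurs in an unstressed syllable → [ə] by rule 2.
/k/ (word-final) is in the target of rule 1 but the environment (before a front vowel) is not met → [k].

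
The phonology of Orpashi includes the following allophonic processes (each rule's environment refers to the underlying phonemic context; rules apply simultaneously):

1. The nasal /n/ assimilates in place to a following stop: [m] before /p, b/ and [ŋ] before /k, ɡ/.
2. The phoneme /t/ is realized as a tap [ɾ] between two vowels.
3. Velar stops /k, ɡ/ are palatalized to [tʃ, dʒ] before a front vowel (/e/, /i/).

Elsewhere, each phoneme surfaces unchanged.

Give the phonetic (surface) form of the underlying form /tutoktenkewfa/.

/t/ (word-initial): rule 2 targets it, but not between two vowels → unchanged [t].
/u/ — not in any rule's target class → [u].
/t/ (between /u/ and /o/) occurs between two vowels → [ɾ] by rule 2.
/o/ (between /t/ and /k/): no rule targets it → [o].
/k/ (between /o/ and /t/) fails the environment for rule 3, so it stays [k].
/t/ — between /k/ and /e/; rule 2 does not apply here → [t].
/e/ (between /t/ and /n/) is unaffected → [e].
/n/ (between /e/ and /k/): before a labial or velar stop, so rule 1 applies → [ŋ].
/k/ (between /n/ and /e/) occurs before a front vowel → [tʃ] by rule 3.
/e/ stays [e].
/w/ — not in any rule's target class → [w].
/f/ (between /w/ and /a/): no rule targets it → [f].
/a/ (word-final): no rule targets it → [a].

[tuɾokteŋtʃewfa]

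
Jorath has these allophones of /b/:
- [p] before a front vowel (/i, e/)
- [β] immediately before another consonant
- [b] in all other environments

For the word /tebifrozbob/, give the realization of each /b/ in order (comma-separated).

[p], [b], [b]

Occurrence 1 (position 3): before a front vowel (/i, e/) → [p].
Occurrence 2 (position 9): no conditioning environment matches → elsewhere allophone [b].
Occurrence 3 (position 11): no conditioning environment matches → elsewhere allophone [b].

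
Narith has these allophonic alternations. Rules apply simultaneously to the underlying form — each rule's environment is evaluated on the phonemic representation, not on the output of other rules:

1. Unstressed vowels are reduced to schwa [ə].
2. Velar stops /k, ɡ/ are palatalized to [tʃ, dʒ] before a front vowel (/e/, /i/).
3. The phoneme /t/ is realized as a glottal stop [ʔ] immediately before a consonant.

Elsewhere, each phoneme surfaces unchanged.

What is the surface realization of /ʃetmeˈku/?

/ʃ/ stays [ʃ].
/e/ — between /ʃ/ and /t/, in an unstressed syllable — surfaces as [ə] (rule 1).
/t/ meets the environment for rule 3 (immediately before a consonant) → [ʔ].
/m/ (between /t/ and /e/): no rule targets it → [m].
/e/ (between /m/ and /k/) occurs in an unstressed syllable → [ə] by rule 1.
/k/ (between /e/ and /u/) fails the environment for rule 2, so it stays [k].
/u/ (word-final): rule 1 targets it, but not in an unstressed syllable → unchanged [u].

[ʃəʔməˈku]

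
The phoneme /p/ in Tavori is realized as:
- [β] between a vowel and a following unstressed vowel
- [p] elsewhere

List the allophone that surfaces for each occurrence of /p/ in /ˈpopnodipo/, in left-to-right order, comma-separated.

Occurrence 1 (position 1): no conditioning environment matches → elsewhere allophone [p].
Occurrence 2 (position 3): no conditioning environment matches → elsewhere allophone [p].
Occurrence 3 (position 8): between a vowel and a following unstressed vowel → [β].

[p], [p], [β]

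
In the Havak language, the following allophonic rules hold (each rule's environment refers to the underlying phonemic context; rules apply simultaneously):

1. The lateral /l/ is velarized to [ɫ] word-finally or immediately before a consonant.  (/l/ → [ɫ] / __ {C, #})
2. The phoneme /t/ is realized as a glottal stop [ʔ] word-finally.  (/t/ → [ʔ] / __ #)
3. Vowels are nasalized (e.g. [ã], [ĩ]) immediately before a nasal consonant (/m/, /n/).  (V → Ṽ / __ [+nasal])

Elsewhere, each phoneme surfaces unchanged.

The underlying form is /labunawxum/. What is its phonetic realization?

[labũnawxũm]

/l/ (word-initial) fails the environment for rule 1, so it stays [l].
/a/ (between /l/ and /b/): rule 3 targets it, but not before a nasal consonant → unchanged [a].
/b/ (between /a/ and /u/): no rule targets it → [b].
/u/ (between /b/ and /n/) occurs before a nasal consonant → [ũ] by rule 3.
/n/ (between /u/ and /a/): no rule targets it → [n].
/a/ (between /n/ and /w/): rule 3 targets it, but not before a nasal consonant → unchanged [a].
/w/ stays [w].
/x/ — not in any rule's target class → [x].
/u/ (between /x/ and /m/): before a nasal consonant, so rule 3 applies → [ũ].
/m/ (word-final): no rule targets it → [m].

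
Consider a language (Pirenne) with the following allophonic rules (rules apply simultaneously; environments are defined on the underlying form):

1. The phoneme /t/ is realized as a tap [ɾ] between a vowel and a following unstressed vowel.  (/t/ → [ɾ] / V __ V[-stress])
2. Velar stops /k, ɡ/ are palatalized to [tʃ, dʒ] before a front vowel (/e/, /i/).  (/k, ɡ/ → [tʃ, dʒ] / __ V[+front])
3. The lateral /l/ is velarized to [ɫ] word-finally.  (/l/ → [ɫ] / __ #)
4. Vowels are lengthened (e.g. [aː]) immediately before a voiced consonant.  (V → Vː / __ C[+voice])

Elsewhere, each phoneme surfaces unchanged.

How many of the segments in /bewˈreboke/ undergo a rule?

Segments that undergo a rule: /e/ → [eː] (rule 4); /e/ → [eː] (rule 4); /k/ → [tʃ] (rule 2).
All other segments surface unchanged.

3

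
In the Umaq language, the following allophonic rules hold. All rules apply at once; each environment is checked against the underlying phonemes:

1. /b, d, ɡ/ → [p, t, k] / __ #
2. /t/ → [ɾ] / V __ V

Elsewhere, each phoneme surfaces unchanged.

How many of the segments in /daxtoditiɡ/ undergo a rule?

Segments that undergo a rule: /t/ → [ɾ] (rule 2); /ɡ/ → [k] (rule 1).
All other segments surface unchanged.

2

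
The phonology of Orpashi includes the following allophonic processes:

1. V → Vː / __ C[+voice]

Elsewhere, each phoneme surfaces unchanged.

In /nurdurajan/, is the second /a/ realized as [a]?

No

/a/ meets the environment for rule 1 (before a voiced consonant) → [aː].
The actual realization is [aː], not [a].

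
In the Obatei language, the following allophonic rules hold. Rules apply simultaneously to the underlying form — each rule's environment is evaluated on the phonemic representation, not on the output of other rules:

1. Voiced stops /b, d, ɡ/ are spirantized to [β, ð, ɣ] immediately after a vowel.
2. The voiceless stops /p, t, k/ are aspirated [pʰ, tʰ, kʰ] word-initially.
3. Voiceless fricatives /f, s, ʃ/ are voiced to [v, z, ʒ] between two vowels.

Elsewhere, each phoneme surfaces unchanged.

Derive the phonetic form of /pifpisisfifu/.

/p/ (word-initial) occurs word-initially → [pʰ] by rule 2.
/f/ (between /i/ and /p/) fails the environment for rule 3, so it stays [f].
/p/ (between /f/ and /i/) is in the target of rule 2 but the environment (word-initially) is not met → [p].
/s/ — between /i/ and /i/, between two vowels — surfaces as [z] (rule 3).
/s/ (between /i/ and /f/) is in the target of rule 3 but the environment (between two vowels) is not met → [s].
/f/ (between /s/ and /i/) is in the target of rule 3 but the environment (between two vowels) is not met → [f].
/f/ meets the environment for rule 3 (between two vowels) → [v].

[pʰifpizisfivu]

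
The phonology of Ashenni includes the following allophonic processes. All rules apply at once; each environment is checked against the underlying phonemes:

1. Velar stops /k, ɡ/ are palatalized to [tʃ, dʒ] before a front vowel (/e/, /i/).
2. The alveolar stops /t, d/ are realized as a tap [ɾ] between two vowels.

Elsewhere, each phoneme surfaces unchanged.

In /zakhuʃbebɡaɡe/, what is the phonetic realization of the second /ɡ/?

[dʒ]

/ɡ/ (between /a/ and /e/): before a front vowel, so rule 1 applies → [dʒ].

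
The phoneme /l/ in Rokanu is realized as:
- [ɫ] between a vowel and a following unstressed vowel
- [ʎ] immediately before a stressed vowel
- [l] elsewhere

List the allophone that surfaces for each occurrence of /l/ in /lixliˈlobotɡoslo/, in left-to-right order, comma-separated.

Occurrence 1 (position 1): no conditioning environment matches → elsewhere allophone [l].
Occurrence 2 (position 4): no conditioning environment matches → elsewhere allophone [l].
Occurrence 3 (position 6): immediately before a stressed vowel → [ʎ].
Occurrence 4 (position 14): no conditioning environment matches → elsewhere allophone [l].

[l], [l], [ʎ], [l]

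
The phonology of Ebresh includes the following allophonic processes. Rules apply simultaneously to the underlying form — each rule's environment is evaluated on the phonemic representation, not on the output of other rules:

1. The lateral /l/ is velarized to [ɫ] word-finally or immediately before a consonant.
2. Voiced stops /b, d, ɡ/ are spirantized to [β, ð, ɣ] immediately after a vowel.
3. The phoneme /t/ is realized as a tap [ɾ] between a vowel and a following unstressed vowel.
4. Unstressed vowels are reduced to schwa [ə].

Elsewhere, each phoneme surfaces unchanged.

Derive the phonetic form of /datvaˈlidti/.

[dətvəˈliðtə]

/d/ (word-initial) is in the target of rule 2 but the environment (immediately after a vowel) is not met → [d].
Rule 4 applies to /a/ (between /d/ and /t/: in an unstressed syllable) → [ə].
/t/ (between /a/ and /v/) fails the environment for rule 3, so it stays [t].
/v/ (between /t/ and /a/): no rule targets it → [v].
/a/ (between /v/ and /l/): in an unstressed syllable, so rule 4 applies → [ə].
/l/ (between /a/ and /i/) fails the environment for rule 1, so it stays [l].
/i/ (between /l/ and /d/): rule 4 targets it, but not in an unstressed syllable → unchanged [i].
/d/ — between /i/ and /t/, immediately after a vowel — surfaces as [ð] (rule 2).
/t/ (between /d/ and /i/): rule 3 targets it, but not between a vowel and a following unstressed vowel → unchanged [t].
/i/ — word-final, in an unstressed syllable — surfaces as [ə] (rule 4).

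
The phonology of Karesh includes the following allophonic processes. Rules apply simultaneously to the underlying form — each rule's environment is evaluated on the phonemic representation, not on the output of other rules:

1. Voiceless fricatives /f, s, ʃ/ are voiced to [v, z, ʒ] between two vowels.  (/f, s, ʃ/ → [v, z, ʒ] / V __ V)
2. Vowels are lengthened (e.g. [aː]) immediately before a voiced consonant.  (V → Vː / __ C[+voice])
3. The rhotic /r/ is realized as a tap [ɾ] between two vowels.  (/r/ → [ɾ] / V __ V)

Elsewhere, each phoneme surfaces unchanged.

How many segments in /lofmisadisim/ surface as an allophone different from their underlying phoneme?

4

Segments that undergo a rule: /s/ → [z] (rule 1); /a/ → [aː] (rule 2); /s/ → [z] (rule 1); /i/ → [iː] (rule 2).
All other segments surface unchanged.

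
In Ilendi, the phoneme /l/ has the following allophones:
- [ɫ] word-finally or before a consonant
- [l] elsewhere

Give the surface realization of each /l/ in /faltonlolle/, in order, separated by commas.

Occurrence 1 (position 3): word-finally or before a consonant → [ɫ].
Occurrence 2 (position 7): no conditioning environment matches → elsewhere allophone [l].
Occurrence 3 (position 9): word-finally or before a consonant → [ɫ].
Occurrence 4 (position 10): no conditioning environment matches → elsewhere allophone [l].

[ɫ], [l], [ɫ], [l]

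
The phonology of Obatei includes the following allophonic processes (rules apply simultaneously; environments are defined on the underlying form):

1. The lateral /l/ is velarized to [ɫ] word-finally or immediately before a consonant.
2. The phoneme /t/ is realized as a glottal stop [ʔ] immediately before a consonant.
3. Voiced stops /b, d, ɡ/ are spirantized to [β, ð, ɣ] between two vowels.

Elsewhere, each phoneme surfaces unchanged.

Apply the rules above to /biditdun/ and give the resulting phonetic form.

/b/ — word-initial; rule 3 does not apply here → [b].
/d/ (between /i/ and /i/) occurs between two vowels → [ð] by rule 3.
/t/ meets the environment for rule 2 (immediately before a consonant) → [ʔ].
/d/ (between /t/ and /u/): rule 3 targets it, but not between two vowels → unchanged [d].

[biðiʔdun]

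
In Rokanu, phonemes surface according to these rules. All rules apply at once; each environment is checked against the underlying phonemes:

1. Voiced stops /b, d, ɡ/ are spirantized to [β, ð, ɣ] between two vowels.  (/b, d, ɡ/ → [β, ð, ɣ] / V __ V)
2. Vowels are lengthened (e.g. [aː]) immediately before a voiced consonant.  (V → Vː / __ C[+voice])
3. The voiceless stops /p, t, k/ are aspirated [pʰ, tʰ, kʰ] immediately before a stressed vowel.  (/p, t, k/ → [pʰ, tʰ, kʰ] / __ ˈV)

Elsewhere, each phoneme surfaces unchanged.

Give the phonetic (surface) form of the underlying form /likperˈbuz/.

[likpeːrˈbuːz]

/l/ — not in any rule's target class → [l].
/i/ (between /l/ and /k/) is in the target of rule 2 but the environment (before a voiced consonant) is not met → [i].
/k/ (between /i/ and /p/) fails the environment for rule 3, so it stays [k].
/p/ (between /k/ and /e/): rule 3 targets it, but not immediately before a stressed vowel → unchanged [p].
/e/ (between /p/ and /r/) occurs before a voiced consonant → [eː] by rule 2.
/r/ (between /e/ and /b/): no rule targets it → [r].
/b/ (between /r/ and /u/): rule 1 targets it, but not between two vowels → unchanged [b].
Rule 2 applies to /u/ (between /b/ and /z/: before a voiced consonant) → [uː].
/z/ (word-final): no rule targets it → [z].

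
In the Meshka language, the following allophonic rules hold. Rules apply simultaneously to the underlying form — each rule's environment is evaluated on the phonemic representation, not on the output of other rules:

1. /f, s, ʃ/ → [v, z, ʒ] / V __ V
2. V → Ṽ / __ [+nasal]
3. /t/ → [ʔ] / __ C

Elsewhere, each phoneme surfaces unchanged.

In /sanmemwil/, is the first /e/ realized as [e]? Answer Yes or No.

No

/e/ (between /m/ and /m/): before a nasal consonant, so rule 2 applies → [ẽ].
The actual realization is [ẽ], not [e].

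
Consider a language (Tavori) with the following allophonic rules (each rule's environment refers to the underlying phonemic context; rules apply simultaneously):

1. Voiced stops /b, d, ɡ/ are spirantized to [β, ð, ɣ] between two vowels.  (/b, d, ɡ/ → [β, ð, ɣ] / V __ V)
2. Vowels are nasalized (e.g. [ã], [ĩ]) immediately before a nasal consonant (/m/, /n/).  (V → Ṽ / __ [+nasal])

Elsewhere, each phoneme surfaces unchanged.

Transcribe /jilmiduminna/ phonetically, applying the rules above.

/j/ — not in any rule's target class → [j].
/i/ (between /j/ and /l/): rule 2 targets it, but not before a nasal consonant → unchanged [i].
/l/ stays [l].
/m/ (between /l/ and /i/): no rule targets it → [m].
/i/ (between /m/ and /d/): rule 2 targets it, but not before a nasal consonant → unchanged [i].
/d/ (between /i/ and /u/): between two vowels, so rule 1 applies → [ð].
/u/ (between /d/ and /m/) occurs before a nasal consonant → [ũ] by rule 2.
/m/ (between /u/ and /i/): no rule targets it → [m].
/i/ (between /m/ and /n/): before a nasal consonant, so rule 2 applies → [ĩ].
/n/ (between /i/ and /n/): no rule targets it → [n].
/n/ stays [n].
/a/ — word-final; rule 2 does not apply here → [a].

[jilmiðũmĩnna]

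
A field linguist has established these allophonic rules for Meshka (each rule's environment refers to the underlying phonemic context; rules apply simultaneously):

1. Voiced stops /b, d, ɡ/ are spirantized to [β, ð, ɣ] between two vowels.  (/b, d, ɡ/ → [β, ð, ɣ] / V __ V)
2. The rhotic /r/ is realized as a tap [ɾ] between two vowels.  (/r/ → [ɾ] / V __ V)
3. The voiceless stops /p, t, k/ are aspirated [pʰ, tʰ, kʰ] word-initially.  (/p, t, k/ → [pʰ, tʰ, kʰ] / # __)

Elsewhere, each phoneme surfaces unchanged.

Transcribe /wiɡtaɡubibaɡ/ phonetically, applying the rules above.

[wiɡtaɣuβiβaɡ]

/ɡ/ (between /i/ and /t/) is in the target of rule 1 but the environment (between two vowels) is not met → [ɡ].
/t/ — between /ɡ/ and /a/; rule 3 does not apply here → [t].
/ɡ/ (between /a/ and /u/) occurs between two vowels → [ɣ] by rule 1.
/b/ meets the environment for rule 1 (between two vowels) → [β].
Rule 1 applies to /b/ (between /i/ and /a/: between two vowels) → [β].
/ɡ/ (word-final) is in the target of rule 1 but the environment (between two vowels) is not met → [ɡ].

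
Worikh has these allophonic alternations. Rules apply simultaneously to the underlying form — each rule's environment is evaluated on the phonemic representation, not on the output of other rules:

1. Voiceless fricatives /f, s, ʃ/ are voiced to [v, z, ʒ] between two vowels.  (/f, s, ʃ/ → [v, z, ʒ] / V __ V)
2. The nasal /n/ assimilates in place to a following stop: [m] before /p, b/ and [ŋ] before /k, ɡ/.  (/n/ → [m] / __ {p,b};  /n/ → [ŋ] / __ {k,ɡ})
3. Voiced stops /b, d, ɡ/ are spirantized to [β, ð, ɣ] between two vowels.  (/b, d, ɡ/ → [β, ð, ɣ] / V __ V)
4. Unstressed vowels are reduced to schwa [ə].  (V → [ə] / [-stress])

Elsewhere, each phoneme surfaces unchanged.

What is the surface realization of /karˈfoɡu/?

/k/ (word-initial) is unaffected → [k].
/a/ (between /k/ and /r/): in an unstressed syllable, so rule 4 applies → [ə].
/r/ (between /a/ and /f/): no rule targets it → [r].
/f/ — between /r/ and /o/; rule 1 does not apply here → [f].
/o/ (between /f/ and /ɡ/) fails the environment for rule 4, so it stays [o].
/ɡ/ (between /o/ and /u/): between two vowels, so rule 3 applies → [ɣ].
/u/ — word-final, in an unstressed syllable — surfaces as [ə] (rule 4).

[kərˈfoɣə]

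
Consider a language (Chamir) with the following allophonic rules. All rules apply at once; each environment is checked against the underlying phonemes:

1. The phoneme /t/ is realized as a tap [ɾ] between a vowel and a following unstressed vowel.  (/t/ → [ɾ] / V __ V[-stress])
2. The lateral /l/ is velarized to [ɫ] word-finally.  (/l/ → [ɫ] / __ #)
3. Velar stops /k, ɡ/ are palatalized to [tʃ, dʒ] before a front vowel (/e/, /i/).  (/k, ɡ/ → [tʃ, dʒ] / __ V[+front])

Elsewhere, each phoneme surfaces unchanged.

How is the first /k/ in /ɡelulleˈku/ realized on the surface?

/k/ (between /e/ and /u/) is in the target of rule 3 but the environment (before a front vowel) is not met → [k].

[k]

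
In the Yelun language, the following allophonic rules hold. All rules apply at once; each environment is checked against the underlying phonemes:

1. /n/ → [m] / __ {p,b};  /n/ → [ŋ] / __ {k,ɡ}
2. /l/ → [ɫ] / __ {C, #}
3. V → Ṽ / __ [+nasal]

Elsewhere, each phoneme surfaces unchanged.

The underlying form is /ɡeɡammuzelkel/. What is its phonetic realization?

/ɡ/ — not in any rule's target class → [ɡ].
/e/ (between /ɡ/ and /ɡ/): rule 3 targets it, but not before a nasal consonant → unchanged [e].
/ɡ/ (between /e/ and /a/): no rule targets it → [ɡ].
/a/ meets the environment for rule 3 (before a nasal consonant) → [ã].
/m/ (between /a/ and /m/) is unaffected → [m].
/m/ (between /m/ and /u/): no rule targets it → [m].
/u/ — between /m/ and /z/; rule 3 does not apply here → [u].
/z/ (between /u/ and /e/): no rule targets it → [z].
/e/ (between /z/ and /l/) fails the environment for rule 3, so it stays [e].
/l/ — between /e/ and /k/, word-finally or immediately before a consonant — surfaces as [ɫ] (rule 2).
/k/ — not in any rule's target class → [k].
/e/ — between /k/ and /l/; rule 3 does not apply here → [e].
/l/ — word-final, word-finally or immediately before a consonant — surfaces as [ɫ] (rule 2).

[ɡeɡãmmuzeɫkeɫ]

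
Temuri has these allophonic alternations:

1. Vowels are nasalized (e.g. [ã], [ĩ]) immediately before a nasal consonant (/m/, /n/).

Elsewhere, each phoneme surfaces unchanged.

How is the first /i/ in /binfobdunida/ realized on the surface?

/i/ — between /b/ and /n/, before a nasal consonant — surfaces as [ĩ] (rule 1).

[ĩ]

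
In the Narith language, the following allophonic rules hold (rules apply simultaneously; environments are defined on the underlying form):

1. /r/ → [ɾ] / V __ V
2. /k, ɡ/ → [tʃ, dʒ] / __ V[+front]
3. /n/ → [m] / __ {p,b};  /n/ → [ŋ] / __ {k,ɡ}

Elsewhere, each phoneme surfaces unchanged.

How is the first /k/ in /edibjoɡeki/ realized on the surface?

/k/ (between /e/ and /i/) occurs before a front vowel → [tʃ] by rule 2.

[tʃ]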